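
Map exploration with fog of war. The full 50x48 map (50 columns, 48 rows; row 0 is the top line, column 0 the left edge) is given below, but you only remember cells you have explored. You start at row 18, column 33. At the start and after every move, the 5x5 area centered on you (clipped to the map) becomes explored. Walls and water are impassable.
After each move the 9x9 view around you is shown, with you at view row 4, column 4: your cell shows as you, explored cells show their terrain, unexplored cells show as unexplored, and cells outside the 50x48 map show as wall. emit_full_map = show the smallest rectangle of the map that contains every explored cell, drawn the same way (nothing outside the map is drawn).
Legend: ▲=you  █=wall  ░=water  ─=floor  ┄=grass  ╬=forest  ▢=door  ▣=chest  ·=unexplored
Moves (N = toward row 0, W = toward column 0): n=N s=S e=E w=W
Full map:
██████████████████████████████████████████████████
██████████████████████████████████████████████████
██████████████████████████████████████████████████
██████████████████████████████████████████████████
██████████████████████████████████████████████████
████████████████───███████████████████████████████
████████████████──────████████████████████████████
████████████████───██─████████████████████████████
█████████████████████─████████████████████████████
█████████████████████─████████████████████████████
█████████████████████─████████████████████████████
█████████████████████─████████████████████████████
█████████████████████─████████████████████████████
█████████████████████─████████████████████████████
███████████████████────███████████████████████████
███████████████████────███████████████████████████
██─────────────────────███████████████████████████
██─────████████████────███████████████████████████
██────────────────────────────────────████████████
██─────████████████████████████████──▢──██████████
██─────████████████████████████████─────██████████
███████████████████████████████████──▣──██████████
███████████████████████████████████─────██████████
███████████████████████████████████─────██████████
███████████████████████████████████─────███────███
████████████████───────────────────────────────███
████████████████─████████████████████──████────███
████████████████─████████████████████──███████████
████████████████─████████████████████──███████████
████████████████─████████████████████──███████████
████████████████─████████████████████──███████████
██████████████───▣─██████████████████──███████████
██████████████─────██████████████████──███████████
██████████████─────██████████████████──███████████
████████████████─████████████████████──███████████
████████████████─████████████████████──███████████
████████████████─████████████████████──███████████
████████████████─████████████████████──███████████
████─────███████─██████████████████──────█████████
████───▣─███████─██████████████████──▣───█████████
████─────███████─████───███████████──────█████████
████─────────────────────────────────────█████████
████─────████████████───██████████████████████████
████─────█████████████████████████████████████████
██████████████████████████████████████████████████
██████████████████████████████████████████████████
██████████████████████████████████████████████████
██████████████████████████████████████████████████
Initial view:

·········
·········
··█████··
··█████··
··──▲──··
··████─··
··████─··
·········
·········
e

·········
·········
·██████··
·██████··
·───▲──··
·████──··
·████──··
·········
·········

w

·········
·········
··██████·
··██████·
··──▲───·
··████──·
··████──·
·········
·········

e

·········
·········
·██████··
·██████··
·───▲──··
·████──··
·████──··
·········
·········

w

·········
·········
··██████·
··██████·
··──▲───·
··████──·
··████──·
·········
·········

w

·········
·········
··███████
··███████
··──▲────
··█████──
··█████──
·········
·········

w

·········
·········
··███████
··███████
··──▲────
··██████─
··██████─
·········
·········

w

·········
·········
··███████
··███████
··──▲────
··███████
··███████
·········
·········

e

·········
·········
·████████
·████████
·───▲────
·███████─
·███████─
·········
·········

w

·········
·········
··███████
··███████
··──▲────
··███████
··███████
·········
·········


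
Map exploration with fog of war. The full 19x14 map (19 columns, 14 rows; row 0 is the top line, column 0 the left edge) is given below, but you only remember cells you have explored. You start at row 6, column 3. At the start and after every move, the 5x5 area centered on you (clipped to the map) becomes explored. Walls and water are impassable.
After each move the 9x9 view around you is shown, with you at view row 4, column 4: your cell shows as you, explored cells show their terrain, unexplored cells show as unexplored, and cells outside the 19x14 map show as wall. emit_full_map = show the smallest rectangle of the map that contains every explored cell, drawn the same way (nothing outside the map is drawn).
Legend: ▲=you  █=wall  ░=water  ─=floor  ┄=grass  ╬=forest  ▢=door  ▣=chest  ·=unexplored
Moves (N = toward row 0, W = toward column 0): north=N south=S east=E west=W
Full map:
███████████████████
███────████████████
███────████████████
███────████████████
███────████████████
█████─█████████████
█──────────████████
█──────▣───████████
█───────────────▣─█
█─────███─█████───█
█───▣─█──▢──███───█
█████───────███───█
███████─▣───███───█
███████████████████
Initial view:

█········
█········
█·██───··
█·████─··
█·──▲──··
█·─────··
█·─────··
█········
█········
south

█········
█·██───··
█·████─··
█·─────··
█·──▲──··
█·─────··
█·─────··
█········
█········

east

·········
·██───···
·████─█··
·──────··
·───▲──··
·──────··
·─────█··
·········
·········

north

·········
·········
·██────··
·████─█··
·───▲──··
·──────··
·──────··
·─────█··
·········

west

█········
█········
█·██────·
█·████─█·
█·──▲───·
█·──────·
█·──────·
█·─────█·
█········

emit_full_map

██────
████─█
──▲───
──────
──────
─────█

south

█········
█·██────·
█·████─█·
█·──────·
█·──▲───·
█·──────·
█·─────█·
█········
█········

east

·········
·██────··
·████─█··
·──────··
·───▲──··
·──────··
·─────█··
·········
·········

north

·········
·········
·██────··
·████─█··
·───▲──··
·──────··
·──────··
·─────█··
·········

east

·········
·········
██────█··
████─██··
────▲──··
──────▣··
───────··
─────█···
·········

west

·········
·········
·██────█·
·████─██·
·───▲───·
·──────▣·
·───────·
·─────█··
·········

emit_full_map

██────█
████─██
───▲───
──────▣
───────
─────█·

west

█········
█········
█·██────█
█·████─██
█·──▲────
█·──────▣
█·───────
█·─────█·
█········

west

██·······
██·······
█████────
███████─█
███─▲────
███──────
███──────
██·─────█
██·······

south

██·······
█████────
███████─█
███──────
███─▲────
███──────
███─────█
██·······
██·······

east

█········
████────█
██████─██
██───────
██──▲───▣
██───────
██─────█·
█········
█········

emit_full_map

███────█
█████─██
█───────
█──▲───▣
█───────
█─────█·

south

████────█
██████─██
██───────
██──────▣
██──▲────
██─────█·
█·───▣─··
█········
█········

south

██████─██
██───────
██──────▣
██───────
██──▲──█·
█·───▣─··
█·████─··
█········
█········

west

███████─█
███──────
███──────
███──────
███─▲───█
███───▣─·
███████─·
██·······
██·······

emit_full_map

███────█
█████─██
█───────
█──────▣
█───────
█─▲───█·
█───▣─··
█████─··


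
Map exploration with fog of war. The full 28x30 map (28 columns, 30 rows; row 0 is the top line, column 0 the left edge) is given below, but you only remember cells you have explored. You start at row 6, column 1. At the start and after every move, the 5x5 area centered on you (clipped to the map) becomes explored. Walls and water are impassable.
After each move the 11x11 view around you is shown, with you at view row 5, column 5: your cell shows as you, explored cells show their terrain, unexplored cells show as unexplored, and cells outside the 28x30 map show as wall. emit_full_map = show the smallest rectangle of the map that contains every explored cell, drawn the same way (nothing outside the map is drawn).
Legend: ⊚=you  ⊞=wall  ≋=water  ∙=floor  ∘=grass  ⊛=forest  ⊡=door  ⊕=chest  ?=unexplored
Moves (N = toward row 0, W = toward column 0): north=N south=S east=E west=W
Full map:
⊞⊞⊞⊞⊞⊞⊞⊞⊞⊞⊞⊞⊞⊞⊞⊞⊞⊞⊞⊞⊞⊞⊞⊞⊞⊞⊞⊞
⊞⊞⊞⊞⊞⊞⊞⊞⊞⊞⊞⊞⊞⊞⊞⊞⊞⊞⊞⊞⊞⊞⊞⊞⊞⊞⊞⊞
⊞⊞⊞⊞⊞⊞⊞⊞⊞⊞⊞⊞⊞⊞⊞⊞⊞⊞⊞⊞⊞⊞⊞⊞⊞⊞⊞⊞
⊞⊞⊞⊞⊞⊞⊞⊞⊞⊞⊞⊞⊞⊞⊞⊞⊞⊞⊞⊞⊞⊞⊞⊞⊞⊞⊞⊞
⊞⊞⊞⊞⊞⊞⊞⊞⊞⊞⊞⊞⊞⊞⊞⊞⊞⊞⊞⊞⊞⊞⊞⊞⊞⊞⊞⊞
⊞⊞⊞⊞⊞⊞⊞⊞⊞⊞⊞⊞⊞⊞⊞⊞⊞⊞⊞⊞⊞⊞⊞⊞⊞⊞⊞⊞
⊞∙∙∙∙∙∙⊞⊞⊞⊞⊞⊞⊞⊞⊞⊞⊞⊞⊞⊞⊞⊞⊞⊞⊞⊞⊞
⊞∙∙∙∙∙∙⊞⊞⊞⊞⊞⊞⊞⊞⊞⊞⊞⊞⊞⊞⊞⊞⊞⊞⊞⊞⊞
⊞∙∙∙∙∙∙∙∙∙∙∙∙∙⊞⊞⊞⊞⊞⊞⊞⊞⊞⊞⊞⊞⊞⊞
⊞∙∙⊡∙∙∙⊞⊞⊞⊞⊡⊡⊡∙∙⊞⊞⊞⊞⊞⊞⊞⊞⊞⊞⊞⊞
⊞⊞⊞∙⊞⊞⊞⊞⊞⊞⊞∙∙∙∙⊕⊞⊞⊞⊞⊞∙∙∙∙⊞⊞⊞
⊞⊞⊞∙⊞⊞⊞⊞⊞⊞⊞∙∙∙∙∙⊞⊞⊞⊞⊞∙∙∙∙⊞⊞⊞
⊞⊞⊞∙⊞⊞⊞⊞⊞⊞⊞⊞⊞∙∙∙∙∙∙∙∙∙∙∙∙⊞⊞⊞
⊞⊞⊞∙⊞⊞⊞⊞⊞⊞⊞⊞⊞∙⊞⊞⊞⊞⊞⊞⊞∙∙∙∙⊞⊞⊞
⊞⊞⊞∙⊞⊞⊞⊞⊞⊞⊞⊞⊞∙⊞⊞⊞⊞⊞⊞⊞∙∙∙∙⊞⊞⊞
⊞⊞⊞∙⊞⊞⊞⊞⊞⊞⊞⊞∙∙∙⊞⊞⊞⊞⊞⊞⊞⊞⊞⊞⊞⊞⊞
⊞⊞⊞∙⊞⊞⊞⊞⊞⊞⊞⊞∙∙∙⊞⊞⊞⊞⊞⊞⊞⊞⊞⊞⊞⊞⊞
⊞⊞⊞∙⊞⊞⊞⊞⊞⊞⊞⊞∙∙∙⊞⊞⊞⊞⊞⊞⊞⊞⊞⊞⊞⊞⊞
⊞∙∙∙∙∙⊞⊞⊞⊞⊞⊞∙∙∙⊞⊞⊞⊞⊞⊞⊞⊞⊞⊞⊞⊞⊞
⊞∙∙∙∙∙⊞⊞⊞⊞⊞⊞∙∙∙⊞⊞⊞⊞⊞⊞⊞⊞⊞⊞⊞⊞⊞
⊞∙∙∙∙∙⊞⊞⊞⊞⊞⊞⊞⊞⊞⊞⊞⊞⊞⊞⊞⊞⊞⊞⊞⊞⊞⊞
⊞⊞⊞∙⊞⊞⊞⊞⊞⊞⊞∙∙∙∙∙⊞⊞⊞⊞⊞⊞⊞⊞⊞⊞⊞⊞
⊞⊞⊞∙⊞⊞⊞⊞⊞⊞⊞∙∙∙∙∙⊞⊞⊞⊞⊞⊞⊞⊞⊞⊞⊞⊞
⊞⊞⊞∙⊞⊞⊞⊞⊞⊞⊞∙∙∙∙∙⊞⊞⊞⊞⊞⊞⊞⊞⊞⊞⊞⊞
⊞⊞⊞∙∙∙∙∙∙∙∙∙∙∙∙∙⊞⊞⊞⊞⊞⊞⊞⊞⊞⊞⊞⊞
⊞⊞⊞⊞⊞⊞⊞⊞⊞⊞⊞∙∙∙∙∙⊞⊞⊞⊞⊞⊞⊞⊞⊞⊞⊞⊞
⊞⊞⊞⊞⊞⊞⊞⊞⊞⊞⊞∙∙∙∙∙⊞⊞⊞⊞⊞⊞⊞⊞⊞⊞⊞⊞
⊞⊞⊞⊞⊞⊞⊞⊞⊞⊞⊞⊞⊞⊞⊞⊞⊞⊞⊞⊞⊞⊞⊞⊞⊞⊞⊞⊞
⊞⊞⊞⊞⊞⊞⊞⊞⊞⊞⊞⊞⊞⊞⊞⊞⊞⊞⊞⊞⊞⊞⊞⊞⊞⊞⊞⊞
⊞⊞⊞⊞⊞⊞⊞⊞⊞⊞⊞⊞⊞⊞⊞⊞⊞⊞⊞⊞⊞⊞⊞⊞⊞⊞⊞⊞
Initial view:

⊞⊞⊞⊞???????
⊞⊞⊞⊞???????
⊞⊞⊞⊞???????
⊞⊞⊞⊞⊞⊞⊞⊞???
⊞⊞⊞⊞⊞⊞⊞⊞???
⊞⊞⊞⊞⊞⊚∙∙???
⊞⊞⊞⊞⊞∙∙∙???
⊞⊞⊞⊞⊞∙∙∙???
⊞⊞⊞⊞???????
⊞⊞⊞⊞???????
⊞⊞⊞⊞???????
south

⊞⊞⊞⊞???????
⊞⊞⊞⊞???????
⊞⊞⊞⊞⊞⊞⊞⊞???
⊞⊞⊞⊞⊞⊞⊞⊞???
⊞⊞⊞⊞⊞∙∙∙???
⊞⊞⊞⊞⊞⊚∙∙???
⊞⊞⊞⊞⊞∙∙∙???
⊞⊞⊞⊞⊞∙∙⊡???
⊞⊞⊞⊞???????
⊞⊞⊞⊞???????
⊞⊞⊞⊞???????

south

⊞⊞⊞⊞???????
⊞⊞⊞⊞⊞⊞⊞⊞???
⊞⊞⊞⊞⊞⊞⊞⊞???
⊞⊞⊞⊞⊞∙∙∙???
⊞⊞⊞⊞⊞∙∙∙???
⊞⊞⊞⊞⊞⊚∙∙???
⊞⊞⊞⊞⊞∙∙⊡???
⊞⊞⊞⊞⊞⊞⊞∙???
⊞⊞⊞⊞???????
⊞⊞⊞⊞???????
⊞⊞⊞⊞???????

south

⊞⊞⊞⊞⊞⊞⊞⊞???
⊞⊞⊞⊞⊞⊞⊞⊞???
⊞⊞⊞⊞⊞∙∙∙???
⊞⊞⊞⊞⊞∙∙∙???
⊞⊞⊞⊞⊞∙∙∙???
⊞⊞⊞⊞⊞⊚∙⊡???
⊞⊞⊞⊞⊞⊞⊞∙???
⊞⊞⊞⊞⊞⊞⊞∙???
⊞⊞⊞⊞???????
⊞⊞⊞⊞???????
⊞⊞⊞⊞???????

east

⊞⊞⊞⊞⊞⊞⊞????
⊞⊞⊞⊞⊞⊞⊞????
⊞⊞⊞⊞∙∙∙????
⊞⊞⊞⊞∙∙∙∙???
⊞⊞⊞⊞∙∙∙∙???
⊞⊞⊞⊞∙⊚⊡∙???
⊞⊞⊞⊞⊞⊞∙⊞???
⊞⊞⊞⊞⊞⊞∙⊞???
⊞⊞⊞????????
⊞⊞⊞????????
⊞⊞⊞????????

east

⊞⊞⊞⊞⊞⊞?????
⊞⊞⊞⊞⊞⊞?????
⊞⊞⊞∙∙∙?????
⊞⊞⊞∙∙∙∙∙???
⊞⊞⊞∙∙∙∙∙???
⊞⊞⊞∙∙⊚∙∙???
⊞⊞⊞⊞⊞∙⊞⊞???
⊞⊞⊞⊞⊞∙⊞⊞???
⊞⊞?????????
⊞⊞?????????
⊞⊞?????????

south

⊞⊞⊞⊞⊞⊞?????
⊞⊞⊞∙∙∙?????
⊞⊞⊞∙∙∙∙∙???
⊞⊞⊞∙∙∙∙∙???
⊞⊞⊞∙∙⊡∙∙???
⊞⊞⊞⊞⊞⊚⊞⊞???
⊞⊞⊞⊞⊞∙⊞⊞???
⊞⊞?⊞⊞∙⊞⊞???
⊞⊞?????????
⊞⊞?????????
⊞⊞?????????

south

⊞⊞⊞∙∙∙?????
⊞⊞⊞∙∙∙∙∙???
⊞⊞⊞∙∙∙∙∙???
⊞⊞⊞∙∙⊡∙∙???
⊞⊞⊞⊞⊞∙⊞⊞???
⊞⊞⊞⊞⊞⊚⊞⊞???
⊞⊞?⊞⊞∙⊞⊞???
⊞⊞?⊞⊞∙⊞⊞???
⊞⊞?????????
⊞⊞?????????
⊞⊞?????????

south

⊞⊞⊞∙∙∙∙∙???
⊞⊞⊞∙∙∙∙∙???
⊞⊞⊞∙∙⊡∙∙???
⊞⊞⊞⊞⊞∙⊞⊞???
⊞⊞⊞⊞⊞∙⊞⊞???
⊞⊞?⊞⊞⊚⊞⊞???
⊞⊞?⊞⊞∙⊞⊞???
⊞⊞?⊞⊞∙⊞⊞???
⊞⊞?????????
⊞⊞?????????
⊞⊞?????????

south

⊞⊞⊞∙∙∙∙∙???
⊞⊞⊞∙∙⊡∙∙???
⊞⊞⊞⊞⊞∙⊞⊞???
⊞⊞⊞⊞⊞∙⊞⊞???
⊞⊞?⊞⊞∙⊞⊞???
⊞⊞?⊞⊞⊚⊞⊞???
⊞⊞?⊞⊞∙⊞⊞???
⊞⊞?⊞⊞∙⊞⊞???
⊞⊞?????????
⊞⊞?????????
⊞⊞?????????

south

⊞⊞⊞∙∙⊡∙∙???
⊞⊞⊞⊞⊞∙⊞⊞???
⊞⊞⊞⊞⊞∙⊞⊞???
⊞⊞?⊞⊞∙⊞⊞???
⊞⊞?⊞⊞∙⊞⊞???
⊞⊞?⊞⊞⊚⊞⊞???
⊞⊞?⊞⊞∙⊞⊞???
⊞⊞?⊞⊞∙⊞⊞???
⊞⊞?????????
⊞⊞?????????
⊞⊞?????????

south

⊞⊞⊞⊞⊞∙⊞⊞???
⊞⊞⊞⊞⊞∙⊞⊞???
⊞⊞?⊞⊞∙⊞⊞???
⊞⊞?⊞⊞∙⊞⊞???
⊞⊞?⊞⊞∙⊞⊞???
⊞⊞?⊞⊞⊚⊞⊞???
⊞⊞?⊞⊞∙⊞⊞???
⊞⊞?⊞⊞∙⊞⊞???
⊞⊞?????????
⊞⊞?????????
⊞⊞?????????

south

⊞⊞⊞⊞⊞∙⊞⊞???
⊞⊞?⊞⊞∙⊞⊞???
⊞⊞?⊞⊞∙⊞⊞???
⊞⊞?⊞⊞∙⊞⊞???
⊞⊞?⊞⊞∙⊞⊞???
⊞⊞?⊞⊞⊚⊞⊞???
⊞⊞?⊞⊞∙⊞⊞???
⊞⊞?∙∙∙∙∙???
⊞⊞?????????
⊞⊞?????????
⊞⊞?????????

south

⊞⊞?⊞⊞∙⊞⊞???
⊞⊞?⊞⊞∙⊞⊞???
⊞⊞?⊞⊞∙⊞⊞???
⊞⊞?⊞⊞∙⊞⊞???
⊞⊞?⊞⊞∙⊞⊞???
⊞⊞?⊞⊞⊚⊞⊞???
⊞⊞?∙∙∙∙∙???
⊞⊞?∙∙∙∙∙???
⊞⊞?????????
⊞⊞?????????
⊞⊞?????????

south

⊞⊞?⊞⊞∙⊞⊞???
⊞⊞?⊞⊞∙⊞⊞???
⊞⊞?⊞⊞∙⊞⊞???
⊞⊞?⊞⊞∙⊞⊞???
⊞⊞?⊞⊞∙⊞⊞???
⊞⊞?∙∙⊚∙∙???
⊞⊞?∙∙∙∙∙???
⊞⊞?∙∙∙∙∙???
⊞⊞?????????
⊞⊞?????????
⊞⊞?????????

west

⊞⊞⊞?⊞⊞∙⊞⊞??
⊞⊞⊞?⊞⊞∙⊞⊞??
⊞⊞⊞?⊞⊞∙⊞⊞??
⊞⊞⊞⊞⊞⊞∙⊞⊞??
⊞⊞⊞⊞⊞⊞∙⊞⊞??
⊞⊞⊞⊞∙⊚∙∙∙??
⊞⊞⊞⊞∙∙∙∙∙??
⊞⊞⊞⊞∙∙∙∙∙??
⊞⊞⊞????????
⊞⊞⊞????????
⊞⊞⊞????????

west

⊞⊞⊞⊞?⊞⊞∙⊞⊞?
⊞⊞⊞⊞?⊞⊞∙⊞⊞?
⊞⊞⊞⊞?⊞⊞∙⊞⊞?
⊞⊞⊞⊞⊞⊞⊞∙⊞⊞?
⊞⊞⊞⊞⊞⊞⊞∙⊞⊞?
⊞⊞⊞⊞⊞⊚∙∙∙∙?
⊞⊞⊞⊞⊞∙∙∙∙∙?
⊞⊞⊞⊞⊞∙∙∙∙∙?
⊞⊞⊞⊞???????
⊞⊞⊞⊞???????
⊞⊞⊞⊞???????

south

⊞⊞⊞⊞?⊞⊞∙⊞⊞?
⊞⊞⊞⊞?⊞⊞∙⊞⊞?
⊞⊞⊞⊞⊞⊞⊞∙⊞⊞?
⊞⊞⊞⊞⊞⊞⊞∙⊞⊞?
⊞⊞⊞⊞⊞∙∙∙∙∙?
⊞⊞⊞⊞⊞⊚∙∙∙∙?
⊞⊞⊞⊞⊞∙∙∙∙∙?
⊞⊞⊞⊞⊞⊞⊞∙???
⊞⊞⊞⊞???????
⊞⊞⊞⊞???????
⊞⊞⊞⊞???????

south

⊞⊞⊞⊞?⊞⊞∙⊞⊞?
⊞⊞⊞⊞⊞⊞⊞∙⊞⊞?
⊞⊞⊞⊞⊞⊞⊞∙⊞⊞?
⊞⊞⊞⊞⊞∙∙∙∙∙?
⊞⊞⊞⊞⊞∙∙∙∙∙?
⊞⊞⊞⊞⊞⊚∙∙∙∙?
⊞⊞⊞⊞⊞⊞⊞∙???
⊞⊞⊞⊞⊞⊞⊞∙???
⊞⊞⊞⊞???????
⊞⊞⊞⊞???????
⊞⊞⊞⊞???????

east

⊞⊞⊞?⊞⊞∙⊞⊞??
⊞⊞⊞⊞⊞⊞∙⊞⊞??
⊞⊞⊞⊞⊞⊞∙⊞⊞??
⊞⊞⊞⊞∙∙∙∙∙??
⊞⊞⊞⊞∙∙∙∙∙??
⊞⊞⊞⊞∙⊚∙∙∙??
⊞⊞⊞⊞⊞⊞∙⊞???
⊞⊞⊞⊞⊞⊞∙⊞???
⊞⊞⊞????????
⊞⊞⊞????????
⊞⊞⊞????????

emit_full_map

⊞⊞⊞⊞??
⊞⊞⊞⊞??
⊞∙∙∙??
⊞∙∙∙∙∙
⊞∙∙∙∙∙
⊞∙∙⊡∙∙
⊞⊞⊞∙⊞⊞
⊞⊞⊞∙⊞⊞
?⊞⊞∙⊞⊞
?⊞⊞∙⊞⊞
?⊞⊞∙⊞⊞
?⊞⊞∙⊞⊞
⊞⊞⊞∙⊞⊞
⊞⊞⊞∙⊞⊞
⊞∙∙∙∙∙
⊞∙∙∙∙∙
⊞∙⊚∙∙∙
⊞⊞⊞∙⊞?
⊞⊞⊞∙⊞?

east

⊞⊞?⊞⊞∙⊞⊞???
⊞⊞⊞⊞⊞∙⊞⊞???
⊞⊞⊞⊞⊞∙⊞⊞???
⊞⊞⊞∙∙∙∙∙???
⊞⊞⊞∙∙∙∙∙???
⊞⊞⊞∙∙⊚∙∙???
⊞⊞⊞⊞⊞∙⊞⊞???
⊞⊞⊞⊞⊞∙⊞⊞???
⊞⊞?????????
⊞⊞?????????
⊞⊞?????????

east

⊞?⊞⊞∙⊞⊞????
⊞⊞⊞⊞∙⊞⊞????
⊞⊞⊞⊞∙⊞⊞????
⊞⊞∙∙∙∙∙⊞???
⊞⊞∙∙∙∙∙⊞???
⊞⊞∙∙∙⊚∙⊞???
⊞⊞⊞⊞∙⊞⊞⊞???
⊞⊞⊞⊞∙⊞⊞⊞???
⊞??????????
⊞??????????
⊞??????????

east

?⊞⊞∙⊞⊞?????
⊞⊞⊞∙⊞⊞?????
⊞⊞⊞∙⊞⊞?????
⊞∙∙∙∙∙⊞⊞???
⊞∙∙∙∙∙⊞⊞???
⊞∙∙∙∙⊚⊞⊞???
⊞⊞⊞∙⊞⊞⊞⊞???
⊞⊞⊞∙⊞⊞⊞⊞???
???????????
???????????
???????????

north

?⊞⊞∙⊞⊞?????
?⊞⊞∙⊞⊞?????
⊞⊞⊞∙⊞⊞?????
⊞⊞⊞∙⊞⊞⊞⊞???
⊞∙∙∙∙∙⊞⊞???
⊞∙∙∙∙⊚⊞⊞???
⊞∙∙∙∙∙⊞⊞???
⊞⊞⊞∙⊞⊞⊞⊞???
⊞⊞⊞∙⊞⊞⊞⊞???
???????????
???????????

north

?⊞⊞∙⊞⊞?????
?⊞⊞∙⊞⊞?????
?⊞⊞∙⊞⊞?????
⊞⊞⊞∙⊞⊞⊞⊞???
⊞⊞⊞∙⊞⊞⊞⊞???
⊞∙∙∙∙⊚⊞⊞???
⊞∙∙∙∙∙⊞⊞???
⊞∙∙∙∙∙⊞⊞???
⊞⊞⊞∙⊞⊞⊞⊞???
⊞⊞⊞∙⊞⊞⊞⊞???
???????????

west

⊞?⊞⊞∙⊞⊞????
⊞?⊞⊞∙⊞⊞????
⊞?⊞⊞∙⊞⊞????
⊞⊞⊞⊞∙⊞⊞⊞⊞??
⊞⊞⊞⊞∙⊞⊞⊞⊞??
⊞⊞∙∙∙⊚∙⊞⊞??
⊞⊞∙∙∙∙∙⊞⊞??
⊞⊞∙∙∙∙∙⊞⊞??
⊞⊞⊞⊞∙⊞⊞⊞⊞??
⊞⊞⊞⊞∙⊞⊞⊞⊞??
⊞??????????

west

⊞⊞?⊞⊞∙⊞⊞???
⊞⊞?⊞⊞∙⊞⊞???
⊞⊞?⊞⊞∙⊞⊞???
⊞⊞⊞⊞⊞∙⊞⊞⊞⊞?
⊞⊞⊞⊞⊞∙⊞⊞⊞⊞?
⊞⊞⊞∙∙⊚∙∙⊞⊞?
⊞⊞⊞∙∙∙∙∙⊞⊞?
⊞⊞⊞∙∙∙∙∙⊞⊞?
⊞⊞⊞⊞⊞∙⊞⊞⊞⊞?
⊞⊞⊞⊞⊞∙⊞⊞⊞⊞?
⊞⊞?????????

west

⊞⊞⊞?⊞⊞∙⊞⊞??
⊞⊞⊞?⊞⊞∙⊞⊞??
⊞⊞⊞?⊞⊞∙⊞⊞??
⊞⊞⊞⊞⊞⊞∙⊞⊞⊞⊞
⊞⊞⊞⊞⊞⊞∙⊞⊞⊞⊞
⊞⊞⊞⊞∙⊚∙∙∙⊞⊞
⊞⊞⊞⊞∙∙∙∙∙⊞⊞
⊞⊞⊞⊞∙∙∙∙∙⊞⊞
⊞⊞⊞⊞⊞⊞∙⊞⊞⊞⊞
⊞⊞⊞⊞⊞⊞∙⊞⊞⊞⊞
⊞⊞⊞????????

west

⊞⊞⊞⊞?⊞⊞∙⊞⊞?
⊞⊞⊞⊞?⊞⊞∙⊞⊞?
⊞⊞⊞⊞?⊞⊞∙⊞⊞?
⊞⊞⊞⊞⊞⊞⊞∙⊞⊞⊞
⊞⊞⊞⊞⊞⊞⊞∙⊞⊞⊞
⊞⊞⊞⊞⊞⊚∙∙∙∙⊞
⊞⊞⊞⊞⊞∙∙∙∙∙⊞
⊞⊞⊞⊞⊞∙∙∙∙∙⊞
⊞⊞⊞⊞⊞⊞⊞∙⊞⊞⊞
⊞⊞⊞⊞⊞⊞⊞∙⊞⊞⊞
⊞⊞⊞⊞???????

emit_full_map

⊞⊞⊞⊞????
⊞⊞⊞⊞????
⊞∙∙∙????
⊞∙∙∙∙∙??
⊞∙∙∙∙∙??
⊞∙∙⊡∙∙??
⊞⊞⊞∙⊞⊞??
⊞⊞⊞∙⊞⊞??
?⊞⊞∙⊞⊞??
?⊞⊞∙⊞⊞??
?⊞⊞∙⊞⊞??
?⊞⊞∙⊞⊞??
⊞⊞⊞∙⊞⊞⊞⊞
⊞⊞⊞∙⊞⊞⊞⊞
⊞⊚∙∙∙∙⊞⊞
⊞∙∙∙∙∙⊞⊞
⊞∙∙∙∙∙⊞⊞
⊞⊞⊞∙⊞⊞⊞⊞
⊞⊞⊞∙⊞⊞⊞⊞


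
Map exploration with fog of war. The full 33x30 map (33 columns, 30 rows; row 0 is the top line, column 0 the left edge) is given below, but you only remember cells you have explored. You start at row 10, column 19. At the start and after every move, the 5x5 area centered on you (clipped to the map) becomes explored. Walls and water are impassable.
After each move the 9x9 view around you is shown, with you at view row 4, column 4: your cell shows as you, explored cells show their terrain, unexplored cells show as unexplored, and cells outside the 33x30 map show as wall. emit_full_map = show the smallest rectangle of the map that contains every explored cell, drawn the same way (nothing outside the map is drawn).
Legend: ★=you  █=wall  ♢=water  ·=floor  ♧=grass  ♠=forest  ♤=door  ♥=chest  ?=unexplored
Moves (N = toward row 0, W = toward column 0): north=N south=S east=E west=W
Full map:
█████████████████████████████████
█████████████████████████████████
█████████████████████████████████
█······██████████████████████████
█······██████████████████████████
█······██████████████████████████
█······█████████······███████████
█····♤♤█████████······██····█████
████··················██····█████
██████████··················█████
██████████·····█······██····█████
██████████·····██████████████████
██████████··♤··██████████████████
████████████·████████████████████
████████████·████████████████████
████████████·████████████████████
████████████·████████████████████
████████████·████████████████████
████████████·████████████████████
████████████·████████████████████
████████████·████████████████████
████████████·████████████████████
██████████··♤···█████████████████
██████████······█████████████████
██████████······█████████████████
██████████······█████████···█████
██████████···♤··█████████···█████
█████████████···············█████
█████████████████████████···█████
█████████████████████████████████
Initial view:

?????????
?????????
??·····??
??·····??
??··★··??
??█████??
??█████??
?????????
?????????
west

?????????
?????????
??······?
??······?
??··★···?
??██████?
??██████?
?????????
?????????

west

?????????
?????????
??·······
??·······
??█·★····
??███████
??███████
?????????
?????????

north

?????????
?????????
??█····??
??·······
??··★····
??█······
??███████
??███████
?????????

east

?????????
?????????
?█·····??
?·······?
?···★···?
?█······?
?███████?
?███████?
?????????

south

?????????
?█·····??
?·······?
?·······?
?█··★···?
?███████?
?███████?
?????????
?????????

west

?????????
??█·····?
??·······
??·······
??█·★····
??███████
??███████
?????????
?????????

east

?????????
?█·····??
?·······?
?·······?
?█··★···?
?███████?
?███████?
?????????
?????????

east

?????????
█·····???
·······??
·······??
█···★··??
███████??
███████??
?????????
?????????

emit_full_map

█·····?
·······
·······
█···★··
███████
███████

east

?????????
·····????
······█??
·······??
····★·█??
███████??
███████??
?????????
?????????

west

?????????
█·····???
·······█?
········?
█···★··█?
████████?
████████?
?????????
?????????

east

?????????
·····????
······█??
·······??
····★·█??
███████??
███████??
?????????
?????????

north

?????????
?????????
······█??
······█??
····★··??
······█??
███████??
███████??
?????????

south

?????????
······█??
······█??
·······??
····★·█??
███████??
███████??
?????????
?????????

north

?????????
?????????
······█??
······█??
····★··??
······█??
███████??
███████??
?????????

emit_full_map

█······█
·······█
·····★··
█······█
████████
████████

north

?????????
?????????
??····█??
······█??
····★·█??
·······??
······█??
███████??
███████??

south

?????????
??····█??
······█??
······█??
····★··??
······█??
███████??
███████??
?????????

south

??····█??
······█??
······█??
·······??
····★·█??
███████??
███████??
?????????
?????????

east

?····█???
·····█???
·····██??
·······??
····★██??
███████??
███████??
?????????
?????????

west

??····█??
······█??
······██?
········?
····★·██?
████████?
████████?
?????????
?????????

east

?····█???
·····█???
·····██??
·······??
····★██??
███████??
███████??
?????????
?????????

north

?????????
?····█???
·····██??
·····██??
····★··??
·····██??
███████??
███████??
?????????

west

?????????
??····█??
······██?
······██?
····★···?
······██?
████████?
████████?
?????????

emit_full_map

???····█?
█······██
·······██
·····★···
█······██
█████████
█████████

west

?????????
???····█?
█······██
·······██
····★····
█······██
█████████
█████████
?????????

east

?????????
??····█??
······██?
······██?
····★···?
······██?
████████?
████████?
?????????

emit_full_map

???····█?
█······██
·······██
·····★···
█······██
█████████
█████████


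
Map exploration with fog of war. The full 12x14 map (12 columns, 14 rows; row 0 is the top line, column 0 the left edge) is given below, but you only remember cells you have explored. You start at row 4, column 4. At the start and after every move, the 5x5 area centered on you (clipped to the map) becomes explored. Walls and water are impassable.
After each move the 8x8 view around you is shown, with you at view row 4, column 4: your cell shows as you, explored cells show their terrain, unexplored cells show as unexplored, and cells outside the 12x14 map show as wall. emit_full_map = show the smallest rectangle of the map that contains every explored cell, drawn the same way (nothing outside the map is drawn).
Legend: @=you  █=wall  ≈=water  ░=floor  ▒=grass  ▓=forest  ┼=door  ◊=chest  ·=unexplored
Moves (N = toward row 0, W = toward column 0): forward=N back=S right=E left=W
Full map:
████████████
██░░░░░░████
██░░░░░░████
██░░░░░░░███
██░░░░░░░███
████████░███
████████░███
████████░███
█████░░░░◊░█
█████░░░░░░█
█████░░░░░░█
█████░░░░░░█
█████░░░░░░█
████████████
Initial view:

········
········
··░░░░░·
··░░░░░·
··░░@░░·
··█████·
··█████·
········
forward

████████
········
··░░░░░·
··░░░░░·
··░░@░░·
··░░░░░·
··█████·
··█████·

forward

████████
████████
··█████·
··░░░░░·
··░░@░░·
··░░░░░·
··░░░░░·
··█████·

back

████████
··█████·
··░░░░░·
··░░░░░·
··░░@░░·
··░░░░░·
··█████·
··█████·

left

████████
█··█████
█·█░░░░░
█·█░░░░░
█·█░@░░░
█·█░░░░░
█·██████
█··█████

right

████████
··█████·
·█░░░░░·
·█░░░░░·
·█░░@░░·
·█░░░░░·
·██████·
··█████·

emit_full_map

·█████
█░░░░░
█░░░░░
█░░@░░
█░░░░░
██████
·█████

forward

████████
████████
··█████·
·█░░░░░·
·█░░@░░·
·█░░░░░·
·█░░░░░·
·██████·

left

████████
████████
█·██████
█·█░░░░░
█·█░@░░░
█·█░░░░░
█·█░░░░░
█·██████

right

████████
████████
·██████·
·█░░░░░·
·█░░@░░·
·█░░░░░·
·█░░░░░·
·██████·

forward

████████
████████
████████
·██████·
·█░░@░░·
·█░░░░░·
·█░░░░░·
·█░░░░░·

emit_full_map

██████
█░░@░░
█░░░░░
█░░░░░
█░░░░░
██████
·█████

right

████████
████████
████████
███████·
█░░░@░░·
█░░░░░░·
█░░░░░░·
█░░░░░··

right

████████
████████
████████
███████·
░░░░@░█·
░░░░░░█·
░░░░░░░·
░░░░░···

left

████████
████████
████████
████████
█░░░@░░█
█░░░░░░█
█░░░░░░░
█░░░░░··

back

████████
████████
████████
█░░░░░░█
█░░░@░░█
█░░░░░░░
█░░░░░░·
██████··

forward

████████
████████
████████
████████
█░░░@░░█
█░░░░░░█
█░░░░░░░
█░░░░░░·

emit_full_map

████████
█░░░@░░█
█░░░░░░█
█░░░░░░░
█░░░░░░·
██████··
·█████··

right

████████
████████
████████
███████·
░░░░@░█·
░░░░░░█·
░░░░░░░·
░░░░░░··

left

████████
████████
████████
████████
█░░░@░░█
█░░░░░░█
█░░░░░░░
█░░░░░░·

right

████████
████████
████████
███████·
░░░░@░█·
░░░░░░█·
░░░░░░░·
░░░░░░··

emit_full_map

████████
█░░░░@░█
█░░░░░░█
█░░░░░░░
█░░░░░░·
██████··
·█████··
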